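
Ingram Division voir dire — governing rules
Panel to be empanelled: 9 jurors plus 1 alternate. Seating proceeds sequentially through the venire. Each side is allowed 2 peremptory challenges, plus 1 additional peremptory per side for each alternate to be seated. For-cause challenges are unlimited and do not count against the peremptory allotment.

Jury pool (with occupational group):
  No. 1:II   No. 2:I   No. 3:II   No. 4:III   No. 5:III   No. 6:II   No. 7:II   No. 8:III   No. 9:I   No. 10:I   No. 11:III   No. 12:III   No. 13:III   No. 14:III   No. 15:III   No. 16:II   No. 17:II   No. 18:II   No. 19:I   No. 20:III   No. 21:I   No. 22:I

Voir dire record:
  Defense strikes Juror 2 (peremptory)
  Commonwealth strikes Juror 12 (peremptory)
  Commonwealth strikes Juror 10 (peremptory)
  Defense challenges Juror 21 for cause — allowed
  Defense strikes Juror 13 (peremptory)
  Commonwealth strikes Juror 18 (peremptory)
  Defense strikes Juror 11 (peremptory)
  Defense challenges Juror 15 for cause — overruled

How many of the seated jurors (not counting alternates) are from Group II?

Removed: #2, #10, #11, #12, #13, #18, #21.
Seated jurors 1–9: #1, #3, #4, #5, #6, #7, #8, #9, #14 (alternates #15 not counted).
Of those, in Group II: #1, #3, #6, #7 → 4.

4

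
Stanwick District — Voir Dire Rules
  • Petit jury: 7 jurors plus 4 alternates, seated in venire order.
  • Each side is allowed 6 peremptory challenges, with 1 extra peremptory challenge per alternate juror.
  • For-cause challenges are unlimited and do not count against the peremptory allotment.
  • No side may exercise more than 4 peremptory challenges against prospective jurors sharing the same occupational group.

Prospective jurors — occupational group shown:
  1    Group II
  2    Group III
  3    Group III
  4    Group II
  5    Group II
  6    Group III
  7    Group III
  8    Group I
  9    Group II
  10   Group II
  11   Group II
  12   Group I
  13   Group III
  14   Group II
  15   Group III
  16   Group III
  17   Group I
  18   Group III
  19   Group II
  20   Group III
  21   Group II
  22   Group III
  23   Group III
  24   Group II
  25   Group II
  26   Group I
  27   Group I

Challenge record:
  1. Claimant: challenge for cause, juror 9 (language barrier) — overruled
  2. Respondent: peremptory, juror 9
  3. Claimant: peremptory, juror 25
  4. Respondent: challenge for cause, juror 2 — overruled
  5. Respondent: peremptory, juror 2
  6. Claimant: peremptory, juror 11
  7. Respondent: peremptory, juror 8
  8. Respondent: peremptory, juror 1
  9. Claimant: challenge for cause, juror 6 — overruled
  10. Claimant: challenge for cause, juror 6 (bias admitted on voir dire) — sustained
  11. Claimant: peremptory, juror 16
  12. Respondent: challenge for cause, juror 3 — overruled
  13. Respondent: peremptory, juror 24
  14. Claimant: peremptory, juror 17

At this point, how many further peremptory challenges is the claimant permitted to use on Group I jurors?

Claimant peremptories so far: #25, #11, #16, #17 — 4 of 10 used, 6 left overall.
Against Group I: #17 — 1 used; per-group cap 4 leaves 3.
Binding limit: min(6, 3) = 3.

3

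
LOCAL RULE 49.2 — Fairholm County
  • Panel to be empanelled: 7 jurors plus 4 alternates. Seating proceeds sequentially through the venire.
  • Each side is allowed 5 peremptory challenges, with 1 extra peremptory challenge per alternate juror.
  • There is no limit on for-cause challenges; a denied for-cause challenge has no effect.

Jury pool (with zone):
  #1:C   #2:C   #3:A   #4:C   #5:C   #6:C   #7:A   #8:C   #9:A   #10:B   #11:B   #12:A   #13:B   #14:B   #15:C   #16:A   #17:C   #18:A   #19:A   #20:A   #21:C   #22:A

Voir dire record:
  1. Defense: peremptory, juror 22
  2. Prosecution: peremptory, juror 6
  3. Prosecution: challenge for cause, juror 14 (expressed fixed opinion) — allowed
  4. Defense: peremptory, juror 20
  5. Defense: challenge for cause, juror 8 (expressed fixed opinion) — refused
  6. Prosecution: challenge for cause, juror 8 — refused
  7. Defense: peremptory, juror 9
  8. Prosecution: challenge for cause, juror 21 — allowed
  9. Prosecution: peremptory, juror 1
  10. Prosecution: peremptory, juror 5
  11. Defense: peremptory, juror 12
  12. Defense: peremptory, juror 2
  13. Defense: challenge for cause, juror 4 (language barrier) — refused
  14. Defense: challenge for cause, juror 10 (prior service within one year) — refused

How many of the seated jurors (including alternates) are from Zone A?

Removed: #1, #2, #5, #6, #9, #12, #14, #20, #21, #22.
Seated (11 incl. alternates): #3, #4, #7, #8, #10, #11, #13, #15, #16, #17, #18.
Of those, in Zone A: #3, #7, #16, #18 → 4.

4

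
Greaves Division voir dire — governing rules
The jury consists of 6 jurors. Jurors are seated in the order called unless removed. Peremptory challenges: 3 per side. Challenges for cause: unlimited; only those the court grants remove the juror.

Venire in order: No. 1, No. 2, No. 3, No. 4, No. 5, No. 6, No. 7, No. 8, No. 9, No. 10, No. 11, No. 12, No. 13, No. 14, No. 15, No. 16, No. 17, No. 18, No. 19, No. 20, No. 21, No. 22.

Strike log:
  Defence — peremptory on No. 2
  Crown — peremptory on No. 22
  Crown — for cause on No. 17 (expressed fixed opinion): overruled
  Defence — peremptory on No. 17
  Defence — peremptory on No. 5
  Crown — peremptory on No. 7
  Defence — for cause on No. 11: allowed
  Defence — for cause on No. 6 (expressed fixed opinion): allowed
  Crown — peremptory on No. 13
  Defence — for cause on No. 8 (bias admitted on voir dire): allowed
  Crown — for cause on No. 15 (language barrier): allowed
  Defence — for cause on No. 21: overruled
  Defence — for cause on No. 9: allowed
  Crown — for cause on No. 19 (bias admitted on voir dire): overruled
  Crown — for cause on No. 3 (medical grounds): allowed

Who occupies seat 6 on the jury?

16

Removed: #2, #3, #5, #6, #7, #8, #9, #11, #13, #15, #17, #22. (#19, #21 stay — for-cause denied.)
Filling seats in venire order through position 6: #1, #4, #10, #12, #14, #16.
So seat 6 is #16.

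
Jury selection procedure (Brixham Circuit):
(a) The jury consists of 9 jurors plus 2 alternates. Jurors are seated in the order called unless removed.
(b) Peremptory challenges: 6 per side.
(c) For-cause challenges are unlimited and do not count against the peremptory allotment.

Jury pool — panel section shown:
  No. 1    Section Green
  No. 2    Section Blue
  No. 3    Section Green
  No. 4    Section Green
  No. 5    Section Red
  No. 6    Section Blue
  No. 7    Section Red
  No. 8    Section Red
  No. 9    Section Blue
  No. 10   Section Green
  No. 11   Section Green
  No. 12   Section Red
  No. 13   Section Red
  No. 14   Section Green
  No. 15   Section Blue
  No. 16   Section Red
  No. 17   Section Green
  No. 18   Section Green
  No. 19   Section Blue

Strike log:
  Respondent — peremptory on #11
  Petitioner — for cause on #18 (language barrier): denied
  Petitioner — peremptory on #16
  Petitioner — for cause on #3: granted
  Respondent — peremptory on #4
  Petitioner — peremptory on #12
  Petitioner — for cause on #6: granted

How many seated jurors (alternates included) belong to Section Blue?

3

Removed: #3, #4, #6, #11, #12, #16.
Seated (11 incl. alternates): #1, #2, #5, #7, #8, #9, #10, #13, #14, #15, #17.
Of those, in Section Blue: #2, #9, #15 → 3.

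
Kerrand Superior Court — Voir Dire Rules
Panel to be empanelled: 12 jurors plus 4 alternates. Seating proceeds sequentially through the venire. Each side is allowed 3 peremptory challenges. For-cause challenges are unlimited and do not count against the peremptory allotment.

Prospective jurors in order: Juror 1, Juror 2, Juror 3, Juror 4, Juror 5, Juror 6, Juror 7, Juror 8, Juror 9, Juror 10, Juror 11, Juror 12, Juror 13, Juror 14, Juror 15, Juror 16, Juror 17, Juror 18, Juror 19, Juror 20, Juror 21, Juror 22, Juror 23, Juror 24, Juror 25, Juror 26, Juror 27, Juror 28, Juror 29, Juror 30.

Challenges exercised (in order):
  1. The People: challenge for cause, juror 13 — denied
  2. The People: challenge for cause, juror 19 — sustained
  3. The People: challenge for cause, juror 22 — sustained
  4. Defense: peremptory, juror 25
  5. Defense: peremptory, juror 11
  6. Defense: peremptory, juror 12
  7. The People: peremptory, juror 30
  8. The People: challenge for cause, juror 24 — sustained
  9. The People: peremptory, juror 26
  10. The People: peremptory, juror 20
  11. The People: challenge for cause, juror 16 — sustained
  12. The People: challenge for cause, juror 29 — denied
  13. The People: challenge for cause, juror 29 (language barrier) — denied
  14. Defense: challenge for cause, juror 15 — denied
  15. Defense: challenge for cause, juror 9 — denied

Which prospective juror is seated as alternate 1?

15

Removed: #11, #12, #16, #19, #20, #22, #24, #25, #26, #30. (#9, #13, #15, #29 stay — for-cause denied.)
Filling seats in venire order through position 13: #1, #2, #3, #4, #5, #6, #7, #8, #9, #10, #13, #14, #15.
So alternate 1 is #15.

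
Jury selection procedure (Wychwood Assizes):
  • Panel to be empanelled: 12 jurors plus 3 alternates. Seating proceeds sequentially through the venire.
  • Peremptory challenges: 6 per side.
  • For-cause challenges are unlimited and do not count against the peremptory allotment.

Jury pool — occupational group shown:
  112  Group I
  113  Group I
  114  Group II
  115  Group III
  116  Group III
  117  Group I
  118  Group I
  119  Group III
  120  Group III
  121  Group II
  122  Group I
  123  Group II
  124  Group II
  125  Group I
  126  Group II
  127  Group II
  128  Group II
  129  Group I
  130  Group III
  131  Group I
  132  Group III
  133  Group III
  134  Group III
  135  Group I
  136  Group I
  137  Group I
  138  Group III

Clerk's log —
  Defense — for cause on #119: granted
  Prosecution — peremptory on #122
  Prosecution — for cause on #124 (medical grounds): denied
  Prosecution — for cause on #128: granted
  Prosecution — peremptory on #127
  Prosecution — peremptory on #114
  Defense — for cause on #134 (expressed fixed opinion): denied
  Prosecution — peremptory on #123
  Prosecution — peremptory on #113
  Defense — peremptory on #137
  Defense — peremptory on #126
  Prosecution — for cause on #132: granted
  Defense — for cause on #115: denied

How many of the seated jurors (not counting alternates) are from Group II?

Removed: #113, #114, #119, #122, #123, #126, #127, #128, #132, #137.
Seated jurors 1–12: #112, #115, #116, #117, #118, #120, #121, #124, #125, #129, #130, #131 (alternates #133, #134, #135 not counted).
Of those, in Group II: #121, #124 → 2.

2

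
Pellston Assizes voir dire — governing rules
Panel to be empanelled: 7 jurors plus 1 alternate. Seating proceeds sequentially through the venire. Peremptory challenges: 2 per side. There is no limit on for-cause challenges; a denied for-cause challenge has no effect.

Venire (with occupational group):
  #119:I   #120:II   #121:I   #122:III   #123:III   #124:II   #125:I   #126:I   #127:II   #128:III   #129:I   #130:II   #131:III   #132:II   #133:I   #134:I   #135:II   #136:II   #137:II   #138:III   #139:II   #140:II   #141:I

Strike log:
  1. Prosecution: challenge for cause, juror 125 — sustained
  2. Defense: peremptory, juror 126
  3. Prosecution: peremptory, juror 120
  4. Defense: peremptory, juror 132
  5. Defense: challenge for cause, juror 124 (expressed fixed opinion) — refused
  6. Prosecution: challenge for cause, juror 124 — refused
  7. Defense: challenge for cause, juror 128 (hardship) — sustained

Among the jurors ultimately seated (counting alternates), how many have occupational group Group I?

3

Removed: #120, #125, #126, #128, #132.
Seated (8 incl. alternates): #119, #121, #122, #123, #124, #127, #129, #130.
Of those, in Group I: #119, #121, #129 → 3.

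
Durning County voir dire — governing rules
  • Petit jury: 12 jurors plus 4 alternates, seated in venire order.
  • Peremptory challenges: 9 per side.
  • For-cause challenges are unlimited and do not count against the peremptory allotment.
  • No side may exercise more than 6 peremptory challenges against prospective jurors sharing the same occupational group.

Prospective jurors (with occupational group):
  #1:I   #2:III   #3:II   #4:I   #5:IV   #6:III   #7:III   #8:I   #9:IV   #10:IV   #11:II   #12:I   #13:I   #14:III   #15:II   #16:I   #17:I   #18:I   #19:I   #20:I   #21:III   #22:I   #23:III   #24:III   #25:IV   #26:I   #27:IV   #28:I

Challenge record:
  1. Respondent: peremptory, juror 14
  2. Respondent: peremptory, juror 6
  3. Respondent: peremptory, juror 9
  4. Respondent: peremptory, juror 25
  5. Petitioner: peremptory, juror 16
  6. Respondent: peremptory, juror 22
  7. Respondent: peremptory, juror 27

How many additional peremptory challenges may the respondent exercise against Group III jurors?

3

Respondent peremptories so far: #14, #6, #9, #25, #22, #27 — 6 of 9 used, 3 left overall.
Against Group III: #14, #6 — 2 used; per-group cap 6 leaves 4.
Binding limit: min(3, 4) = 3.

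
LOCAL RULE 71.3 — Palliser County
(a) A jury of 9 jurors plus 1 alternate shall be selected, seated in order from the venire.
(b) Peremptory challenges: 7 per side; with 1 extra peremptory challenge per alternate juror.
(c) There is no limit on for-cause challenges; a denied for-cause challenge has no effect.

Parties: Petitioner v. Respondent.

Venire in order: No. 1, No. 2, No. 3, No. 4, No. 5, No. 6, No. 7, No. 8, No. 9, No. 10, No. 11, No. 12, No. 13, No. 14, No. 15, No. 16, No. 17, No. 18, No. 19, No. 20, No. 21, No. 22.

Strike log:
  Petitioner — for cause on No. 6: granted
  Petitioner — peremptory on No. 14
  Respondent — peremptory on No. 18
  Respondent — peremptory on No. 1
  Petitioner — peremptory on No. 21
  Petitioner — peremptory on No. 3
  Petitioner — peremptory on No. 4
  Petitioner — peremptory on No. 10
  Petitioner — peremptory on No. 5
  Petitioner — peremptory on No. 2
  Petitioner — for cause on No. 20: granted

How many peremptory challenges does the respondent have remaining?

Respondent allotment: 7 base + 1 × 1 alternate = 8.
Respondent peremptories used: #18, #1 — 2.
Remaining: 8 − 2 = 6.

6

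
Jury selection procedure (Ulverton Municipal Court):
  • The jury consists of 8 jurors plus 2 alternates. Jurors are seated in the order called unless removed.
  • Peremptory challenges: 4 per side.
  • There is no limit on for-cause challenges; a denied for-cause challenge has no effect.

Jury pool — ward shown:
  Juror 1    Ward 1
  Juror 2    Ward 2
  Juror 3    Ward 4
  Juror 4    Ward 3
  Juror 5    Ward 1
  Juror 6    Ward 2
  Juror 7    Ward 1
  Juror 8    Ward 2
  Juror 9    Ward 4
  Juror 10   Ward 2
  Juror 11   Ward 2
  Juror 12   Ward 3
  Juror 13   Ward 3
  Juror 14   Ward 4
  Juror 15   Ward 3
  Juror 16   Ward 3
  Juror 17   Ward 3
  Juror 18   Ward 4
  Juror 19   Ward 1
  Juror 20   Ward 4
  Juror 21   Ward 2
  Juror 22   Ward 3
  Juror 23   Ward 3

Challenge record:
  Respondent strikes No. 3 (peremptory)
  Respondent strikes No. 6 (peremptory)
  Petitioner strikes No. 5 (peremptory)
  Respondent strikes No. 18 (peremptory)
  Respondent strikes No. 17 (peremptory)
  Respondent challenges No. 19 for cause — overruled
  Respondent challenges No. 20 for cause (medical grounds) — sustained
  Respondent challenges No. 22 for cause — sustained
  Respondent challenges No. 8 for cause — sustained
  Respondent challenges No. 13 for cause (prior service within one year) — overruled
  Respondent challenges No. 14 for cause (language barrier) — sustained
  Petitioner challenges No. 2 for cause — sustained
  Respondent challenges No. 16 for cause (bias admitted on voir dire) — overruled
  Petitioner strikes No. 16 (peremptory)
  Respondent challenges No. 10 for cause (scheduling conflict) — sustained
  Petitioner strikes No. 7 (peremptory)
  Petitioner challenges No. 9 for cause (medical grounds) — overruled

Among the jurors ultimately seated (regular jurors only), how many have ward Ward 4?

1

Removed: #2, #3, #5, #6, #7, #8, #10, #14, #16, #17, #18, #20, #22.
Seated jurors 1–8: #1, #4, #9, #11, #12, #13, #15, #19 (alternates #21, #23 not counted).
Of those, in Ward 4: #9 → 1.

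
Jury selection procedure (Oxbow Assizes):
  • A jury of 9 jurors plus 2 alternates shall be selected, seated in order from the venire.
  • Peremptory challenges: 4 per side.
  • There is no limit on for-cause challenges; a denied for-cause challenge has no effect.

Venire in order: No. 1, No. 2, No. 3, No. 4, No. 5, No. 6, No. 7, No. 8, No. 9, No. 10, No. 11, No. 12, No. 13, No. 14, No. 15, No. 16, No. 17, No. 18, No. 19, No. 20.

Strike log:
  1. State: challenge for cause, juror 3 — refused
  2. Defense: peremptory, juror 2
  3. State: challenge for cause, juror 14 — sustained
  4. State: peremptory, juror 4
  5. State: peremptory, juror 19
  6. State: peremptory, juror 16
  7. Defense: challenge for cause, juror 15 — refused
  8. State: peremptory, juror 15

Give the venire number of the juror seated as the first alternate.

12

Removed: #2, #4, #14, #15, #16, #19. (#3 stays — for-cause denied.)
Seating in order: seats 1–9 → #1, #3, #5, #6, #7, #8, #9, #10, #11; alternates → #12, #13.
So alternate 1 is #12.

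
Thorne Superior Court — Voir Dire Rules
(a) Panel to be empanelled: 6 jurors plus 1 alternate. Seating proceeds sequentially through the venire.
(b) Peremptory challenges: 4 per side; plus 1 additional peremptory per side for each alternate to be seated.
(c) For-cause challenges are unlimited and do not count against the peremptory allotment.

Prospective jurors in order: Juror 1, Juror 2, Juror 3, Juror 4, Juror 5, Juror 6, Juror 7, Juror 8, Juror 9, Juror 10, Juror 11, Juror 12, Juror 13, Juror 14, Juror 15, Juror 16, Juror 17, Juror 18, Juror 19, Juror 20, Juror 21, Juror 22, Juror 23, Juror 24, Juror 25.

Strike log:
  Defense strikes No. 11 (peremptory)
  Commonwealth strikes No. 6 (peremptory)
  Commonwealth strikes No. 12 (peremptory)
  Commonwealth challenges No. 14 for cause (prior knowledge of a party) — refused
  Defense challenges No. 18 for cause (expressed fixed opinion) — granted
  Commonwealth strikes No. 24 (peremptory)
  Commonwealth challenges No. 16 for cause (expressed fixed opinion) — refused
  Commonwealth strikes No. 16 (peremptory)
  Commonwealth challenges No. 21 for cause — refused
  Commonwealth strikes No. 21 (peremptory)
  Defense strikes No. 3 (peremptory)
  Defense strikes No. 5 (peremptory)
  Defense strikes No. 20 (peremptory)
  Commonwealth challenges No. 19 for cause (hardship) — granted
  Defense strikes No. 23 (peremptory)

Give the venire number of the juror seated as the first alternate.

10

Removed: #3, #5, #6, #11, #12, #16, #18, #19, #20, #21, #23, #24. (#14 stays — for-cause denied.)
Seating in order: seats 1–6 → #1, #2, #4, #7, #8, #9; alternates → #10.
So alternate 1 is #10.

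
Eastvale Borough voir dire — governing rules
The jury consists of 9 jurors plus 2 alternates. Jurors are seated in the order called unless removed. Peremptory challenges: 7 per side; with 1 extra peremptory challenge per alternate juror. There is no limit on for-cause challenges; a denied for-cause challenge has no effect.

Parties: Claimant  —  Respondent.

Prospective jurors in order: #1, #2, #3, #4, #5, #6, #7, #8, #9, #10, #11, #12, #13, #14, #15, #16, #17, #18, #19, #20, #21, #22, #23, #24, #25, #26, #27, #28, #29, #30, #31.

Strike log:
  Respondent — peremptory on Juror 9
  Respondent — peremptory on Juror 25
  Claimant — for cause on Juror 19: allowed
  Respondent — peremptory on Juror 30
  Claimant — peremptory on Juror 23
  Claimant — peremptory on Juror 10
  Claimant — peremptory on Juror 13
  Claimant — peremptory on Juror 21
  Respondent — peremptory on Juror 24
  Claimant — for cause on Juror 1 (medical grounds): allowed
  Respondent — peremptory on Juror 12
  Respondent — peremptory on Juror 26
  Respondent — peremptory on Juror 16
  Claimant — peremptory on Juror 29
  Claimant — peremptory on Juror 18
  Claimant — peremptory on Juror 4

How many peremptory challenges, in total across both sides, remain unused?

4

Claimant allotment: 7 base + 1 × 2 alternates = 9. Respondent allotment: 7 base + 1 × 2 alternates = 9.
Claimant peremptories used: #23, #10, #13, #21, #29, #18, #4 — 7 (for-cause on #19, #1 don't count).
Respondent peremptories used: #9, #25, #30, #24, #12, #26, #16 — 7.
Remaining: (9 − 7) + (9 − 7) = 4.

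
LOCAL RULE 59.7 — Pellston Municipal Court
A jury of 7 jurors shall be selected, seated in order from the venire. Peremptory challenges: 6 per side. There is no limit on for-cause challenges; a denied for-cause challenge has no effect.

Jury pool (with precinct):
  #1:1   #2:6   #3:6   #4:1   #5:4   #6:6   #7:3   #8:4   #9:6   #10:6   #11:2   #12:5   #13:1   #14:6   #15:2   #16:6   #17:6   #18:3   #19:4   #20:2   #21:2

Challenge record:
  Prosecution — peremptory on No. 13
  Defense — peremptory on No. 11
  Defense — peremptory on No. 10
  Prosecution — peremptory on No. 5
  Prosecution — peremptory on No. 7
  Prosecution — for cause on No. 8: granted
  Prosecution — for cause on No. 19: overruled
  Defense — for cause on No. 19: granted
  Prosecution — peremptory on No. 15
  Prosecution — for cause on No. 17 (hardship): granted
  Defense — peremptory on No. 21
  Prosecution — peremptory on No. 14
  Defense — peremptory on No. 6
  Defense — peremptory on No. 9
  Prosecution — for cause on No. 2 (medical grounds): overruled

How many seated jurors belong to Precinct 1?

Removed: #5, #6, #7, #8, #9, #10, #11, #13, #14, #15, #17, #19, #21.
Seated jurors 1–7: #1, #2, #3, #4, #12, #16, #18.
Of those, in Precinct 1: #1, #4 → 2.

2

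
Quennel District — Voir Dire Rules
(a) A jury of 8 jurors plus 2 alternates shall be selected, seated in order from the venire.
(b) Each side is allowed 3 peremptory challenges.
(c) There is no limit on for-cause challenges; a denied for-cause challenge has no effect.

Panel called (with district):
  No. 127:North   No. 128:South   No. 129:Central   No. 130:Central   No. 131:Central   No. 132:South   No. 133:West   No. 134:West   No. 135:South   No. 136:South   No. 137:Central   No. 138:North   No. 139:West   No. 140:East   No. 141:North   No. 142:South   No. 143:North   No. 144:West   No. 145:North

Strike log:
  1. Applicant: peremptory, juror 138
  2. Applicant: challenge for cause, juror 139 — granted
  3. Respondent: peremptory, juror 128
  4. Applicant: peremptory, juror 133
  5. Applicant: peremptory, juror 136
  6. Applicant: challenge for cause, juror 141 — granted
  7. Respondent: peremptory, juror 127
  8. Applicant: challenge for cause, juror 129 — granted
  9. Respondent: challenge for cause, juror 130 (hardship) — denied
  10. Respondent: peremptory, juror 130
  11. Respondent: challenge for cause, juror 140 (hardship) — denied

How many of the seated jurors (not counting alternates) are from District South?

3

Removed: #127, #128, #129, #130, #133, #136, #138, #139, #141.
Seated jurors 1–8: #131, #132, #134, #135, #137, #140, #142, #143 (alternates #144, #145 not counted).
Of those, in District South: #132, #135, #142 → 3.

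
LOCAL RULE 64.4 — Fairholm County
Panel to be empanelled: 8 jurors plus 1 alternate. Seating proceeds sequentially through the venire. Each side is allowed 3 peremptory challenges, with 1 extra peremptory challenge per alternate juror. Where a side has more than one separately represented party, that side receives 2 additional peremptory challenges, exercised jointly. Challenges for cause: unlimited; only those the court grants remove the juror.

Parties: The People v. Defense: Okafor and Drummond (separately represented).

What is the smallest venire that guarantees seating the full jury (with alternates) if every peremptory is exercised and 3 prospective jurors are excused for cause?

Seats to fill: 8 + 1 alternates = 9.
Peremptories — The People: 3 + 1×1 = 4; Defense: 3 + 1×1 + 2 = 6; total 10.
For-cause removals: 3.
Minimum venire: 9 + 10 + 3 = 22.

22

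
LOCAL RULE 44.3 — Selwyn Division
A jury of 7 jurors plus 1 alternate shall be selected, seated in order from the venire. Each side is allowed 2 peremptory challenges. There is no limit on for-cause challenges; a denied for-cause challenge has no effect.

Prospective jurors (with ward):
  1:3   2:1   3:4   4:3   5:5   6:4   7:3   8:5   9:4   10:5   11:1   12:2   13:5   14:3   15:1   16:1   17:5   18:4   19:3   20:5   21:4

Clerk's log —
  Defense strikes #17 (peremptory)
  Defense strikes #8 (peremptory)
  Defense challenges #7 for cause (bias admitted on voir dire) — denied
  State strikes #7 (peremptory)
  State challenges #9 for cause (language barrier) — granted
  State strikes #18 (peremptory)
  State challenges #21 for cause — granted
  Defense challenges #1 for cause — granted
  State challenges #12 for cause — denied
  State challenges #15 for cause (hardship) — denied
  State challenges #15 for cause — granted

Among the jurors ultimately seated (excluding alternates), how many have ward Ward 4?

Removed: #1, #7, #8, #9, #15, #17, #18, #21.
Seated jurors 1–7: #2, #3, #4, #5, #6, #10, #11 (alternates #12 not counted).
Of those, in Ward 4: #3, #6 → 2.

2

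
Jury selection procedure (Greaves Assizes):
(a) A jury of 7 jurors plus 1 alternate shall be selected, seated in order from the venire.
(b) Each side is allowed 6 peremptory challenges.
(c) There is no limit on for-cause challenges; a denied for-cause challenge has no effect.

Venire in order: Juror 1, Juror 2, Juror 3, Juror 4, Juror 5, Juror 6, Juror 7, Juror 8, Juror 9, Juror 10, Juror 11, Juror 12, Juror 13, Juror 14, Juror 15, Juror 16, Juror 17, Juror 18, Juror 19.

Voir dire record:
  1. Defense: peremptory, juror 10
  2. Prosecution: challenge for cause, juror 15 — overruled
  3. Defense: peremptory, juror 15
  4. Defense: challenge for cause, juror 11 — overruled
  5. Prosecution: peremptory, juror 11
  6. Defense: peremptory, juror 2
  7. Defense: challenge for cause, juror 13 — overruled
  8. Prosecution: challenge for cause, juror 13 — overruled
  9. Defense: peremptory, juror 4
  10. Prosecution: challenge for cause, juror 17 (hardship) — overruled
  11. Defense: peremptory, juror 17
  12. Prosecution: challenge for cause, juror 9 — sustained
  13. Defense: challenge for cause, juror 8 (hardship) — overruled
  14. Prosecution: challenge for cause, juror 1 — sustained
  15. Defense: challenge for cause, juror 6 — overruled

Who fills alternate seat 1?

14

Removed: #1, #2, #4, #9, #10, #11, #15, #17. (#6, #8, #13 stay — for-cause denied.)
Seating in order: seats 1–7 → #3, #5, #6, #7, #8, #12, #13; alternates → #14.
So alternate 1 is #14.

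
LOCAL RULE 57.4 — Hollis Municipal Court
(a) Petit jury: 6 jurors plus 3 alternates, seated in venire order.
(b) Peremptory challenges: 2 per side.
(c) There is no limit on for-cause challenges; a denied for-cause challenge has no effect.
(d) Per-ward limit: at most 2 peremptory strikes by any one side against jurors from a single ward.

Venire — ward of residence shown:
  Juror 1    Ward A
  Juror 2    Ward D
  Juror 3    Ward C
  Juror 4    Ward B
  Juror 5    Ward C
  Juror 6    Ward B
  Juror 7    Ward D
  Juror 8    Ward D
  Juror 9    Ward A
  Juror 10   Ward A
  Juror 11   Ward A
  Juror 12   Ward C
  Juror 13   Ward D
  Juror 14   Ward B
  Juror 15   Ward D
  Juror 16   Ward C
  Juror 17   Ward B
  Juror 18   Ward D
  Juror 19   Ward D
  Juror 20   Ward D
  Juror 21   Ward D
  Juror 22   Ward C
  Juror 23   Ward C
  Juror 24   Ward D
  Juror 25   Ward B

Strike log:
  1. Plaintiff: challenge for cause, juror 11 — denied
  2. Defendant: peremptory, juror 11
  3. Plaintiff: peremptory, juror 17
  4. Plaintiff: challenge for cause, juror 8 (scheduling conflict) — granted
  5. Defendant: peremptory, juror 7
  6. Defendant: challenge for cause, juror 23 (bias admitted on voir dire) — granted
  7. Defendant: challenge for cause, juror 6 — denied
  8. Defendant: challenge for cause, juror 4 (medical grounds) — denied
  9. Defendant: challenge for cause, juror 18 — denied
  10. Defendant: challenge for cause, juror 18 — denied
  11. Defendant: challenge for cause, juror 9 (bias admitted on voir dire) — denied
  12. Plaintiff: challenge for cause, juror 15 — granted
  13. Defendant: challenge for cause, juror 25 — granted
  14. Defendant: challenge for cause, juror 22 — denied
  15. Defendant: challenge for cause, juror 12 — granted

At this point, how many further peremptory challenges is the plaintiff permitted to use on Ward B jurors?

Plaintiff peremptories so far: #17 — 1 of 2 used, 1 left overall.
Against Ward B: #17 — 1 used; per-ward cap 2 leaves 1.
Binding limit: min(1, 1) = 1.

1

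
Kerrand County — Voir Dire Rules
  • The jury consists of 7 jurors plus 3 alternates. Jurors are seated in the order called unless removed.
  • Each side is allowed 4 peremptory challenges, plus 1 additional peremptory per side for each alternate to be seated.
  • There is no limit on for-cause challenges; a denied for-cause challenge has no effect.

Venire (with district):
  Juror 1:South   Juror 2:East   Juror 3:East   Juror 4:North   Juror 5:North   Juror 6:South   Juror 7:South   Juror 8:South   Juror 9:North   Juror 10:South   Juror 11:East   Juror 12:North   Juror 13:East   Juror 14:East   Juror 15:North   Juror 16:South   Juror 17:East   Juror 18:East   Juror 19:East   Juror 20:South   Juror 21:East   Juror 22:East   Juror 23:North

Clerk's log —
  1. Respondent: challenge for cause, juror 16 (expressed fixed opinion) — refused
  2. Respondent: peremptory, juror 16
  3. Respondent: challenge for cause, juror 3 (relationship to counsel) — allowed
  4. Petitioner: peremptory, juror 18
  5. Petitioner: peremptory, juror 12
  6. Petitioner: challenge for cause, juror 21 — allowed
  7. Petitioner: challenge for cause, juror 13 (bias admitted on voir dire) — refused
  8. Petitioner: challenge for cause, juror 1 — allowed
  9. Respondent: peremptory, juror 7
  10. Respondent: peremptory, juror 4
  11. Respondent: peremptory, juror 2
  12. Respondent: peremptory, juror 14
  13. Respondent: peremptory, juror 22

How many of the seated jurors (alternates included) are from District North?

3

Removed: #1, #2, #3, #4, #7, #12, #14, #16, #18, #21, #22.
Seated (10 incl. alternates): #5, #6, #8, #9, #10, #11, #13, #15, #17, #19.
Of those, in District North: #5, #9, #15 → 3.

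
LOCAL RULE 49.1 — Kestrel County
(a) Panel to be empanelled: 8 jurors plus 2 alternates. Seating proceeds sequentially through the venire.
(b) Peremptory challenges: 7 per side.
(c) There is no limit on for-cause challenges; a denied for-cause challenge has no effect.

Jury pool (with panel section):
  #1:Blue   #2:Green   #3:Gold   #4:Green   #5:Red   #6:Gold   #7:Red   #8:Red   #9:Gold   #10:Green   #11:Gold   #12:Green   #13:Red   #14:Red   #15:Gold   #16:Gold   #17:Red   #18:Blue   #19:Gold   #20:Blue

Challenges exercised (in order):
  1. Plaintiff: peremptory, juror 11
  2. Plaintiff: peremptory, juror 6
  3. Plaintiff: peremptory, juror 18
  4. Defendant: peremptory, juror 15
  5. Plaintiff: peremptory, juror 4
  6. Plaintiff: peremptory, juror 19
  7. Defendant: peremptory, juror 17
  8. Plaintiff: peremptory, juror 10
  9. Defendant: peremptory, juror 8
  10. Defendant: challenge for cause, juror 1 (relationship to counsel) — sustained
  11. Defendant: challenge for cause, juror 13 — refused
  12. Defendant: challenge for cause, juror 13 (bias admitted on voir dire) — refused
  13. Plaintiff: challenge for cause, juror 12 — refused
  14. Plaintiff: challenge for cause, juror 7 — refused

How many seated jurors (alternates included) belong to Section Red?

4

Removed: #1, #4, #6, #8, #10, #11, #15, #17, #18, #19.
Seated (10 incl. alternates): #2, #3, #5, #7, #9, #12, #13, #14, #16, #20.
Of those, in Section Red: #5, #7, #13, #14 → 4.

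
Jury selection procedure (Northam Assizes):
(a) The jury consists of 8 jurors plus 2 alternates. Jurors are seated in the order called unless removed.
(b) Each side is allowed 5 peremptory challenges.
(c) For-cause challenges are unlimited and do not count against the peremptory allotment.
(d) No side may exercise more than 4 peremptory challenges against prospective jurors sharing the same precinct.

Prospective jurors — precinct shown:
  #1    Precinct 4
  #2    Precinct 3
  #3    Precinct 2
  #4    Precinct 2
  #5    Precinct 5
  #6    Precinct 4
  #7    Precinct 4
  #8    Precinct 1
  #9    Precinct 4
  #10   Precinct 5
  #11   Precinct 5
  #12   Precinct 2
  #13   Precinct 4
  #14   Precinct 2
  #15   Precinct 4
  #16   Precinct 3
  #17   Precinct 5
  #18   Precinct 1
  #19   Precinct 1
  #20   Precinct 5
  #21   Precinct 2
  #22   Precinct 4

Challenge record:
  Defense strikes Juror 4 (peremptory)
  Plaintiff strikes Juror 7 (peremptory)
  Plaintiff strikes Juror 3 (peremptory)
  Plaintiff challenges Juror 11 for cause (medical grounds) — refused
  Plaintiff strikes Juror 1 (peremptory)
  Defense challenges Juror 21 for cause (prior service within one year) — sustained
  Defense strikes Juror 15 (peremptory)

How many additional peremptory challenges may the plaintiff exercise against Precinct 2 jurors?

Plaintiff peremptories so far: #7, #3, #1 — 3 of 5 used, 2 left overall.
Against Precinct 2: #3 — 1 used; per-precinct cap 4 leaves 3.
Binding limit: min(2, 3) = 2.

2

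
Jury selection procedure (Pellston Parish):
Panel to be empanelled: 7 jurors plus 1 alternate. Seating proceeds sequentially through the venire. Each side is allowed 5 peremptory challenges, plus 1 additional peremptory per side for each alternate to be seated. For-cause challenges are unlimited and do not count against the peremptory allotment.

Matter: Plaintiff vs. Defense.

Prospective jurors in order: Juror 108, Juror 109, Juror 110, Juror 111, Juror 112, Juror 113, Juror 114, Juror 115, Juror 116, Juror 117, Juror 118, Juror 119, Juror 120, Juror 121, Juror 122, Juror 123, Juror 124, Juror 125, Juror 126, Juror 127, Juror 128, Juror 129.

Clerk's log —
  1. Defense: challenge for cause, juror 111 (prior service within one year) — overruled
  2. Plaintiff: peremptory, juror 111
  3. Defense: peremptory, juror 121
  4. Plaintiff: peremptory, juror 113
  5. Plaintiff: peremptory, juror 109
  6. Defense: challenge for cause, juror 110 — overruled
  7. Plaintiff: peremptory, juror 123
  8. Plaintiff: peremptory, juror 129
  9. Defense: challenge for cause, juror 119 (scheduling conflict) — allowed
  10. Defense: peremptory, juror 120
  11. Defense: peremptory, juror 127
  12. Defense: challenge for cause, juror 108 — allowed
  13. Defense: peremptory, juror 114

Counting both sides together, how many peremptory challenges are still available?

Plaintiff allotment: 5 base + 1 × 1 alternate = 6. Defense allotment: 5 base + 1 × 1 alternate = 6.
Plaintiff peremptories used: #111, #113, #109, #123, #129 — 5.
Defense peremptories used: #121, #120, #127, #114 — 4 (for-cause on #111, #110, #119, #108 don't count).
Remaining: (6 − 5) + (6 − 4) = 3.

3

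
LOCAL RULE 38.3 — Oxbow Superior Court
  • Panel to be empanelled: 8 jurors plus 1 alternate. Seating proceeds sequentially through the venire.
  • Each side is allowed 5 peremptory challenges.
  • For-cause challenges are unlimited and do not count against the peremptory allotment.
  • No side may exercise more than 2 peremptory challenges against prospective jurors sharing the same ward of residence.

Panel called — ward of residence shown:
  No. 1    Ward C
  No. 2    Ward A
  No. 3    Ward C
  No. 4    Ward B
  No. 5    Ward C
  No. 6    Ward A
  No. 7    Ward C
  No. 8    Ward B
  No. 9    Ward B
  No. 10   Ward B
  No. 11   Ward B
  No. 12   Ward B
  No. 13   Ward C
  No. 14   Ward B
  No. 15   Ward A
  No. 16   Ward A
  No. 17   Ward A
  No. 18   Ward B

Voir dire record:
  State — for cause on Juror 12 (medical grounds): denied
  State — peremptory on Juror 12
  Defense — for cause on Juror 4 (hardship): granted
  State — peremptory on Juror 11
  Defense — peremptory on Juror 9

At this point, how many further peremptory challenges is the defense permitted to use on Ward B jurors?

Defense peremptories so far: #9 — 1 of 5 used, 4 left overall.
Against Ward B: #9 — 1 used; per-ward cap 2 leaves 1.
Binding limit: min(4, 1) = 1.

1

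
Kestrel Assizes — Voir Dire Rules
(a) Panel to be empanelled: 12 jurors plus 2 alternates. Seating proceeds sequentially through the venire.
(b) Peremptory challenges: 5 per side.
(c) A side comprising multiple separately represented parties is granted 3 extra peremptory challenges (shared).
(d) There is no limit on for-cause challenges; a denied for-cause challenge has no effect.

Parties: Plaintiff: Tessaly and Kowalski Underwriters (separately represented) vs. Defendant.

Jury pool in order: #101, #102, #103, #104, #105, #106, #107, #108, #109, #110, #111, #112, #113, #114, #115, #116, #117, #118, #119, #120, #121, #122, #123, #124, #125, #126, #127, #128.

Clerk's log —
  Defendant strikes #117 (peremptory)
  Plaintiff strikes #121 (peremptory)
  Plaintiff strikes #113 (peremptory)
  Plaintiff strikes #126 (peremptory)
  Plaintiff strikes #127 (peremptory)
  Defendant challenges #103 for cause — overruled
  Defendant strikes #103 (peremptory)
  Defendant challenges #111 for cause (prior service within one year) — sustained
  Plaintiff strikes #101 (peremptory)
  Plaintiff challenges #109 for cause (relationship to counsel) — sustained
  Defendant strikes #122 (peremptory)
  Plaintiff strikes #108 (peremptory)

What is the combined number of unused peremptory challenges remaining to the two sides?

4

Plaintiff allotment: 5 base + 3 multi-party = 8. Defendant allotment: 5.
Plaintiff peremptories used: #121, #113, #126, #127, #101, #108 — 6 (the for-cause on #109 doesn't count).
Defendant peremptories used: #117, #103, #122 — 3 (for-cause on #103, #111 don't count).
Remaining: (8 − 6) + (5 − 3) = 4.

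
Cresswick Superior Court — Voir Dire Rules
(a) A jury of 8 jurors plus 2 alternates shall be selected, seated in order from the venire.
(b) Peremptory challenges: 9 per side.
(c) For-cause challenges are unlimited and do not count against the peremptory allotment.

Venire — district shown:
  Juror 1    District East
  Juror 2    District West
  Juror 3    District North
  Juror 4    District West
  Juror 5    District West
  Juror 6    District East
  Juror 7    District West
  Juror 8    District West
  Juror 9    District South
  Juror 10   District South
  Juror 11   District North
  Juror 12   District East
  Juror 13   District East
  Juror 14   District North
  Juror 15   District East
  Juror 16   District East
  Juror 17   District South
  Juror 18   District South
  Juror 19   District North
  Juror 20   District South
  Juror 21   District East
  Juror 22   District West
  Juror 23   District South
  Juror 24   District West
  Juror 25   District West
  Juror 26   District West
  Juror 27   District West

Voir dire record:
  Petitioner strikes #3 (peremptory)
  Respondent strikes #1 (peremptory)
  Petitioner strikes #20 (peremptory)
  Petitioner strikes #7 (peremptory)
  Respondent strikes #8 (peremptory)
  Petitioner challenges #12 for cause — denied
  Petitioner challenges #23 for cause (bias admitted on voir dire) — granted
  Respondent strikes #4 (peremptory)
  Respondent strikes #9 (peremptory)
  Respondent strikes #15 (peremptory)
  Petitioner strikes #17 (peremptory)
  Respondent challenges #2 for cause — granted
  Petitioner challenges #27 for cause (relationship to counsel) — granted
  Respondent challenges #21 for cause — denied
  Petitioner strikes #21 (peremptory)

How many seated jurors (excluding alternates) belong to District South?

Removed: #1, #2, #3, #4, #7, #8, #9, #15, #17, #20, #21, #23, #27.
Seated jurors 1–8: #5, #6, #10, #11, #12, #13, #14, #16 (alternates #18, #19 not counted).
Of those, in District South: #10 → 1.

1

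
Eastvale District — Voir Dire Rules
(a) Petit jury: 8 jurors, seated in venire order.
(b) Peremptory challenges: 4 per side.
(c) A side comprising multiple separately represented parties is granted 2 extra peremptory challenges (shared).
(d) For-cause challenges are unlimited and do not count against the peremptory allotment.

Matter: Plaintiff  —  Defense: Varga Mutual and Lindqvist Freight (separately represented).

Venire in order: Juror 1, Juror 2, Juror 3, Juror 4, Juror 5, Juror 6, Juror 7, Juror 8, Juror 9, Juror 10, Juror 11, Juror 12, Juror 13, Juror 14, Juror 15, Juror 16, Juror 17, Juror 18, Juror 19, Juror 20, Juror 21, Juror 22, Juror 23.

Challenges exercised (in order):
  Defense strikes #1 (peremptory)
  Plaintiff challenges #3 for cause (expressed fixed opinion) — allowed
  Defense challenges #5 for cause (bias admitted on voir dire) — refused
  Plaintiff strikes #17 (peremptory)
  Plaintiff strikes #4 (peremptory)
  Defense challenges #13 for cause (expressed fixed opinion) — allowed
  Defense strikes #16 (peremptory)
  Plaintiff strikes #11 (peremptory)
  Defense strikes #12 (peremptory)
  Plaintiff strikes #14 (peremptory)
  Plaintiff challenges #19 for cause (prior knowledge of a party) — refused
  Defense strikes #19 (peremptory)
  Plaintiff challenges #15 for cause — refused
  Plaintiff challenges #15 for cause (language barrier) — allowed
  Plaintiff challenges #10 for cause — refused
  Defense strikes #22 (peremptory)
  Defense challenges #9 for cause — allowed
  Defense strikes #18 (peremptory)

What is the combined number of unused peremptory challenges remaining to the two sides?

Plaintiff allotment: 4. Defense allotment: 4 base + 2 multi-party = 6.
Plaintiff peremptories used: #17, #4, #11, #14 — 4 (for-cause on #3, #19, #15, #15, #10 don't count).
Defense peremptories used: #1, #16, #12, #19, #22, #18 — 6 (for-cause on #5, #13, #9 don't count).
Remaining: (4 − 4) + (6 − 6) = 0.

0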